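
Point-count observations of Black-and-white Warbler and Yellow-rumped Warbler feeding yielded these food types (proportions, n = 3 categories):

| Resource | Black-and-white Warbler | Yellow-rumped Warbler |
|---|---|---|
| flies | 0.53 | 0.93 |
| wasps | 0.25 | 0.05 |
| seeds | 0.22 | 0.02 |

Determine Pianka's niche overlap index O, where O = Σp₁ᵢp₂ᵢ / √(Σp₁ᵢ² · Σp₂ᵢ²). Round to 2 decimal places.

0.87

Σ p₁ᵢp₂ᵢ = 0.4929 + 0.0125 + 0.0044 = 0.5098
Σp_1ᵢ² = 0.53² + 0.25² + 0.22² = 0.2809 + 0.0625 + 0.0484 = 0.3918
Σp_2ᵢ² = 0.93² + 0.05² + 0.02² = 0.8649 + 0.0025 + 0.0004 = 0.8678
O = 0.5098 / √(0.3918 × 0.8678) = 0.5098 / 0.58310 = 0.8743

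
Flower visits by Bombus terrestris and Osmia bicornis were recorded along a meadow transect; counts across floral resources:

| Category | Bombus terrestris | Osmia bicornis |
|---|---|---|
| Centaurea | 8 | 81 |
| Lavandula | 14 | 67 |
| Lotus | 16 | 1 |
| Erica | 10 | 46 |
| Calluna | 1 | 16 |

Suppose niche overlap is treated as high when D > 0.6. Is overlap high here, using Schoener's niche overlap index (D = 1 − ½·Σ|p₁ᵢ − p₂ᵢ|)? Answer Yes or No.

Proportions for Bombus terrestris (n=49): 8/49=0.1633, 14/49=0.2857, 16/49=0.3265, 10/49=0.2041, 1/49=0.0204
Proportions for Osmia bicornis (n=211): 81/211=0.3839, 67/211=0.3175, 1/211=0.0047, 46/211=0.2180, 16/211=0.0758
Σ|p₁ᵢ − p₂ᵢ| = 0.2206 + 0.0318 + 0.3218 + 0.0139 + 0.0554 = 0.6435
D = 1 − ½ × 0.6435 = 1 − 0.32175 = 0.67825
D = 0.67825 > 0.6 → Yes.

Yes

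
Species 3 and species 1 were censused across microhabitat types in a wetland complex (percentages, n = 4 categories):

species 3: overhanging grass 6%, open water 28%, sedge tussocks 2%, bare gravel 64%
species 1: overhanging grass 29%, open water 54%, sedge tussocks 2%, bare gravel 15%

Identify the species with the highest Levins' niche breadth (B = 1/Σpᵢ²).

species 1

Convert percentages to proportions (divide by 100).
Σp_3ᵢ² = 0.06² + 0.28² + 0.02² + 0.64² = 0.0036 + 0.0784 + 0.0004 + 0.4096 = 0.4920
B_3 = 1 / 0.4920 = 2.0325
Σp_1ᵢ² = 0.29² + 0.54² + 0.02² + 0.15² = 0.0841 + 0.2916 + 0.0004 + 0.0225 = 0.3986
B_1 = 1 / 0.3986 = 2.5088
Highest B → broadest niche (most generalist): species 1 (B = 2.51).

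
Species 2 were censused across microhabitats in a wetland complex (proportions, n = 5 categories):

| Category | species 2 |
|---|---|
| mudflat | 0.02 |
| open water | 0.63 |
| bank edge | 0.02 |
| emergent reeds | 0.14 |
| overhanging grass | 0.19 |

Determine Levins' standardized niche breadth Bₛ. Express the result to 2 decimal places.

0.30

Σpᵢ² = 0.02² + 0.63² + 0.02² + 0.14² + 0.19² = 0.0004 + 0.3969 + 0.0004 + 0.0196 + 0.0361 = 0.4534
B = 1 / 0.4534 = 2.2056
Bₛ = (B − 1)/(n − 1) = (2.2056 − 1)/(5 − 1) = 1.2056/4 = 0.3014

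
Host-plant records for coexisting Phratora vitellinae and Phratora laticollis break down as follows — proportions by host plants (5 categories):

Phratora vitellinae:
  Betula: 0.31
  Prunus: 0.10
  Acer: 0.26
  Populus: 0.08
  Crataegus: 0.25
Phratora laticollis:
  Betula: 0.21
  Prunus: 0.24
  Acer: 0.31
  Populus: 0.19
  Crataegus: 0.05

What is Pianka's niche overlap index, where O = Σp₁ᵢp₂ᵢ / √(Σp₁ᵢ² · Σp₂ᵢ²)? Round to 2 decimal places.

Σ p₁ᵢp₂ᵢ = 0.0651 + 0.0240 + 0.0806 + 0.0152 + 0.0125 = 0.1974
Σp_1ᵢ² = 0.31² + 0.10² + 0.26² + 0.08² + 0.25² = 0.0961 + 0.0100 + 0.0676 + 0.0064 + 0.0625 = 0.2426
Σp_2ᵢ² = 0.21² + 0.24² + 0.31² + 0.19² + 0.05² = 0.0441 + 0.0576 + 0.0961 + 0.0361 + 0.0025 = 0.2364
O = 0.1974 / √(0.2426 × 0.2364) = 0.1974 / 0.23948 = 0.8243

0.82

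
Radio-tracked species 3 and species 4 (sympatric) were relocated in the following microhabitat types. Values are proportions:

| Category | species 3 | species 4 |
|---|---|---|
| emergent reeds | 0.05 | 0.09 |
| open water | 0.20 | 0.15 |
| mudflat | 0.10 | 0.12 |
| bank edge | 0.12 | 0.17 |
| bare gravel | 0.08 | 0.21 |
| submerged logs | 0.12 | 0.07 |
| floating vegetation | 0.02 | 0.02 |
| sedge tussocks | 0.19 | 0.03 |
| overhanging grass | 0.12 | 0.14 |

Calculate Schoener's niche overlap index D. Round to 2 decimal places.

0.74

Σ|p₁ᵢ − p₂ᵢ| = 0.04 + 0.05 + 0.02 + 0.05 + 0.13 + 0.05 + 0.00 + 0.16 + 0.02 = 0.52
D = 1 − ½ × 0.52 = 1 − 0.260 = 0.7400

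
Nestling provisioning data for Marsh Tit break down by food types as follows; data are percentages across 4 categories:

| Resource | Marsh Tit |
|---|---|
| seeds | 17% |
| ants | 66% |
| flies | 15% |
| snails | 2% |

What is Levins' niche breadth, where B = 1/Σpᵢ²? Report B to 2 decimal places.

Convert percentages to proportions (divide by 100).
Σpᵢ² = 0.17² + 0.66² + 0.15² + 0.02² = 0.0289 + 0.4356 + 0.0225 + 0.0004 = 0.4874
B = 1 / 0.4874 = 2.0517

2.05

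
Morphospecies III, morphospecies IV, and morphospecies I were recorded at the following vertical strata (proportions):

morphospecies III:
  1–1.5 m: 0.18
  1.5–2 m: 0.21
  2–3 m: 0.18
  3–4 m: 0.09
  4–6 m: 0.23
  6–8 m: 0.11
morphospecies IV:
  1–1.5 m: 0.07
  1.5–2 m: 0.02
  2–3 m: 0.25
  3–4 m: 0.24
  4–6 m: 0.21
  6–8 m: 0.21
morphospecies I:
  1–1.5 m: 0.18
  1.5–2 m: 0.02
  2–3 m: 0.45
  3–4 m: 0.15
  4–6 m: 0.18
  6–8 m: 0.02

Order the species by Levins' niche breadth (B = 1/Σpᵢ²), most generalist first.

morphospecies III > morphospecies IV > morphospecies I

Σp_IIIᵢ² = 0.18² + 0.21² + 0.18² + 0.09² + 0.23² + 0.11² = 0.0324 + 0.0441 + 0.0324 + 0.0081 + 0.0529 + 0.0121 = 0.1820
B_III = 1 / 0.1820 = 5.4945
Σp_IVᵢ² = 0.07² + 0.02² + 0.25² + 0.24² + 0.21² + 0.21² = 0.0049 + 0.0004 + 0.0625 + 0.0576 + 0.0441 + 0.0441 = 0.2136
B_IV = 1 / 0.2136 = 4.6816
Σp_Iᵢ² = 0.18² + 0.02² + 0.45² + 0.15² + 0.18² + 0.02² = 0.0324 + 0.0004 + 0.2025 + 0.0225 + 0.0324 + 0.0004 = 0.2906
B_I = 1 / 0.2906 = 3.4412
Ranking by B (broadest → narrowest): morphospecies III (5.49) > morphospecies IV (4.68) > morphospecies I (3.44)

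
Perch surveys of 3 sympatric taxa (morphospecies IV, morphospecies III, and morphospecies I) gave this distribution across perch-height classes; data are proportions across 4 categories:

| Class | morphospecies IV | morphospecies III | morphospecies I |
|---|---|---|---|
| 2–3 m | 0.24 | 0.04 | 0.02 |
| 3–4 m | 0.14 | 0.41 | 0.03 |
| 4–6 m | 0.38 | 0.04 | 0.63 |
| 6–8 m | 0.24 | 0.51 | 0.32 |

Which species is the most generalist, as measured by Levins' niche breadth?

morphospecies IV

Σp_IVᵢ² = 0.24² + 0.14² + 0.38² + 0.24² = 0.0576 + 0.0196 + 0.1444 + 0.0576 = 0.2792
B_IV = 1 / 0.2792 = 3.5817
Σp_IIIᵢ² = 0.04² + 0.41² + 0.04² + 0.51² = 0.0016 + 0.1681 + 0.0016 + 0.2601 = 0.4314
B_III = 1 / 0.4314 = 2.3180
Σp_Iᵢ² = 0.02² + 0.03² + 0.63² + 0.32² = 0.0004 + 0.0009 + 0.3969 + 0.1024 = 0.5006
B_I = 1 / 0.5006 = 1.9976
Highest B → broadest niche (most generalist): morphospecies IV (B = 3.58).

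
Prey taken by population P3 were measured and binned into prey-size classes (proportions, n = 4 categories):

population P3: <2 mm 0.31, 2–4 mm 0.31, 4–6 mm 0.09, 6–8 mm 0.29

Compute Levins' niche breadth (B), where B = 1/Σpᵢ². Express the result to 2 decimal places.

3.52

Σpᵢ² = 0.31² + 0.31² + 0.09² + 0.29² = 0.0961 + 0.0961 + 0.0081 + 0.0841 = 0.2844
B = 1 / 0.2844 = 3.5162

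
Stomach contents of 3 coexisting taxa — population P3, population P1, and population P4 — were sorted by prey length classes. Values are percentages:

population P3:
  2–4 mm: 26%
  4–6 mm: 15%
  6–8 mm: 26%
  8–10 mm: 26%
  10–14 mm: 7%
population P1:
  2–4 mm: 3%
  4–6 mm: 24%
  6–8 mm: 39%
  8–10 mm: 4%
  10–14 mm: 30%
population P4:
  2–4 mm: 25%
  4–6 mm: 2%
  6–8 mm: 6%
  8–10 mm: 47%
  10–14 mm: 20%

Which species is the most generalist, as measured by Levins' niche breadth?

population P3

Convert percentages to proportions (divide by 100).
Σp_P3ᵢ² = 0.26² + 0.15² + 0.26² + 0.26² + 0.07² = 0.0676 + 0.0225 + 0.0676 + 0.0676 + 0.0049 = 0.2302
B_P3 = 1 / 0.2302 = 4.3440
Σp_P1ᵢ² = 0.03² + 0.24² + 0.39² + 0.04² + 0.30² = 0.0009 + 0.0576 + 0.1521 + 0.0016 + 0.0900 = 0.3022
B_P1 = 1 / 0.3022 = 3.3091
Σp_P4ᵢ² = 0.25² + 0.02² + 0.06² + 0.47² + 0.20² = 0.0625 + 0.0004 + 0.0036 + 0.2209 + 0.0400 = 0.3274
B_P4 = 1 / 0.3274 = 3.0544
Highest B → broadest niche (most generalist): population P3 (B = 4.34).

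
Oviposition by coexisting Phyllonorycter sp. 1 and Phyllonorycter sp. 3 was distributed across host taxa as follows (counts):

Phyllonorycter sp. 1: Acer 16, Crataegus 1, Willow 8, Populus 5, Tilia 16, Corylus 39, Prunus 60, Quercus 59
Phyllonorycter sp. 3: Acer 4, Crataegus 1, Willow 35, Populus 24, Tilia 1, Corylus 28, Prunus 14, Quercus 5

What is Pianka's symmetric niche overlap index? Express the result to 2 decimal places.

0.53

Proportions for Phyllonorycter sp. 1 (n=204): 16/204=0.0784, 1/204=0.0049, 8/204=0.0392, 5/204=0.0245, 16/204=0.0784, 39/204=0.1912, 60/204=0.2941, 59/204=0.2892
Proportions for Phyllonorycter sp. 3 (n=112): 4/112=0.0357, 1/112=0.0089, 35/112=0.3125, 24/112=0.2143, 1/112=0.0089, 28/112=0.2500, 14/112=0.1250, 5/112=0.0446
Σ p₁ᵢp₂ᵢ = 0.002799 + 0.000044 + 0.012250 + 0.005250 + 0.000698 + 0.047800 + 0.036763 + 0.012898 = 0.118502
Σp_1ᵢ² = 0.0784² + 0.0049² + 0.0392² + 0.0245² + 0.0784² + 0.1912² + 0.2941² + 0.2892² = 0.006147 + 0.000024 + 0.001537 + 0.000600 + 0.006147 + 0.036557 + 0.086495 + 0.083637 = 0.221144
Σp_2ᵢ² = 0.0357² + 0.0089² + 0.3125² + 0.2143² + 0.0089² + 0.2500² + 0.1250² + 0.0446² = 0.001274 + 0.000079 + 0.097656 + 0.045924 + 0.000079 + 0.062500 + 0.015625 + 0.001989 = 0.225126
O = 0.118502 / √(0.221144 × 0.225126) = 0.118502 / 0.2231261 = 0.5311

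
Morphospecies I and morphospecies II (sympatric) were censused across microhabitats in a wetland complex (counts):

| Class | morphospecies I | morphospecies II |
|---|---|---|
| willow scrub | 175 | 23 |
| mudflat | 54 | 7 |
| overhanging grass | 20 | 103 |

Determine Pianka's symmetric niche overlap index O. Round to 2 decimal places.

0.33

Proportions for morphospecies I (n=249): 175/249=0.7028, 54/249=0.2169, 20/249=0.0803
Proportions for morphospecies II (n=133): 23/133=0.1729, 7/133=0.0526, 103/133=0.7744
Σ p₁ᵢp₂ᵢ = 0.121514 + 0.011409 + 0.062184 = 0.195107
Σp_1ᵢ² = 0.7028² + 0.2169² + 0.0803² = 0.493928 + 0.047046 + 0.006448 = 0.547422
Σp_2ᵢ² = 0.1729² + 0.0526² + 0.7744² = 0.029894 + 0.002767 + 0.599695 = 0.632356
O = 0.195107 / √(0.547422 × 0.632356) = 0.195107 / 0.5883584 = 0.3316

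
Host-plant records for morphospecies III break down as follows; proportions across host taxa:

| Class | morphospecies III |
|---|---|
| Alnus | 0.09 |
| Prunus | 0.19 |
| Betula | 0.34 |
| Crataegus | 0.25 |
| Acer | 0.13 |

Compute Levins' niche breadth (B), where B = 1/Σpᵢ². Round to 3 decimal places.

4.181

Σpᵢ² = 0.09² + 0.19² + 0.34² + 0.25² + 0.13² = 0.0081 + 0.0361 + 0.1156 + 0.0625 + 0.0169 = 0.2392
B = 1 / 0.2392 = 4.18060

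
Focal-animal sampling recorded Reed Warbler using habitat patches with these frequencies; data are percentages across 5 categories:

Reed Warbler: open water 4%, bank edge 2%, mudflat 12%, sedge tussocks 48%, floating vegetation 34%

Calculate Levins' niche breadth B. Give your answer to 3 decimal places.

Convert percentages to proportions (divide by 100).
Σpᵢ² = 0.04² + 0.02² + 0.12² + 0.48² + 0.34² = 0.0016 + 0.0004 + 0.0144 + 0.2304 + 0.1156 = 0.3624
B = 1 / 0.3624 = 2.75938

2.759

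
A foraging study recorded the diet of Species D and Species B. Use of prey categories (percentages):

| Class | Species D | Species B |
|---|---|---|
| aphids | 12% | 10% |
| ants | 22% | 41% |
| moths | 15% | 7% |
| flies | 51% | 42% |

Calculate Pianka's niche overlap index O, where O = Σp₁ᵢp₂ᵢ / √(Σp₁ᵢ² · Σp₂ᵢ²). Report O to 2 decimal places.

0.93

Convert percentages to proportions (divide by 100).
Σ p₁ᵢp₂ᵢ = 0.0120 + 0.0902 + 0.0105 + 0.2142 = 0.3269
Σp_1ᵢ² = 0.12² + 0.22² + 0.15² + 0.51² = 0.0144 + 0.0484 + 0.0225 + 0.2601 = 0.3454
Σp_2ᵢ² = 0.10² + 0.41² + 0.07² + 0.42² = 0.0100 + 0.1681 + 0.0049 + 0.1764 = 0.3594
O = 0.3269 / √(0.3454 × 0.3594) = 0.3269 / 0.35233 = 0.9278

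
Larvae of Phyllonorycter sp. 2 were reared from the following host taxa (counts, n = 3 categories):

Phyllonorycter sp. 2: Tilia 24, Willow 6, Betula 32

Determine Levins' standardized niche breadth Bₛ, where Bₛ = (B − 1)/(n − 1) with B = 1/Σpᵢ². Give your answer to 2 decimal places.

0.67

Proportions for Phyllonorycter sp. 2 (n=62): 24/62=0.3871, 6/62=0.0968, 32/62=0.5161
Σpᵢ² = 0.3871² + 0.0968² + 0.5161² = 0.149846 + 0.009370 + 0.266359 = 0.425575
B = 1 / 0.425575 = 2.3498
Bₛ = (B − 1)/(n − 1) = (2.3498 − 1)/(3 − 1) = 1.3498/2 = 0.6749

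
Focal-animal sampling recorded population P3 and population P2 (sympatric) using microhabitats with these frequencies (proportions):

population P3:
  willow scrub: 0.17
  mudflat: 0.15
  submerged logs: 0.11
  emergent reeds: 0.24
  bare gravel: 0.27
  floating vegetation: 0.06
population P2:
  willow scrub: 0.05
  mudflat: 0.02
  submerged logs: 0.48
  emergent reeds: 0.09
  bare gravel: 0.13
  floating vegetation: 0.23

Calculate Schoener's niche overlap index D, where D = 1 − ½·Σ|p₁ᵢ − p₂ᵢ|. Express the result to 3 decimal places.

Σ|p₁ᵢ − p₂ᵢ| = 0.12 + 0.13 + 0.37 + 0.15 + 0.14 + 0.17 = 1.08
D = 1 − ½ × 1.08 = 1 − 0.540 = 0.46000

0.460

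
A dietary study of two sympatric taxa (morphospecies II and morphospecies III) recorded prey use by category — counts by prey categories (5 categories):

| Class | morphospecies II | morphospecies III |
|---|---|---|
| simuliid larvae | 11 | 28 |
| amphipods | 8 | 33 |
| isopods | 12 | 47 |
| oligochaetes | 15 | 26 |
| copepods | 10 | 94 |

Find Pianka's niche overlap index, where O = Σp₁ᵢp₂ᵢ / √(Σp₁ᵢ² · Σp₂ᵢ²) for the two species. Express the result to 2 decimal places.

Proportions for morphospecies II (n=56): 11/56=0.1964, 8/56=0.1429, 12/56=0.2143, 15/56=0.2679, 10/56=0.1786
Proportions for morphospecies III (n=228): 28/228=0.1228, 33/228=0.1447, 47/228=0.2061, 26/228=0.1140, 94/228=0.4123
Σ p₁ᵢp₂ᵢ = 0.024118 + 0.020678 + 0.044167 + 0.030541 + 0.073637 = 0.193141
Σp_1ᵢ² = 0.1964² + 0.1429² + 0.2143² + 0.2679² + 0.1786² = 0.038573 + 0.020420 + 0.045924 + 0.071770 + 0.031898 = 0.208585
Σp_2ᵢ² = 0.1228² + 0.1447² + 0.2061² + 0.1140² + 0.4123² = 0.015080 + 0.020938 + 0.042477 + 0.012996 + 0.169991 = 0.261482
O = 0.193141 / √(0.208585 × 0.261482) = 0.193141 / 0.2335406 = 0.8270

0.83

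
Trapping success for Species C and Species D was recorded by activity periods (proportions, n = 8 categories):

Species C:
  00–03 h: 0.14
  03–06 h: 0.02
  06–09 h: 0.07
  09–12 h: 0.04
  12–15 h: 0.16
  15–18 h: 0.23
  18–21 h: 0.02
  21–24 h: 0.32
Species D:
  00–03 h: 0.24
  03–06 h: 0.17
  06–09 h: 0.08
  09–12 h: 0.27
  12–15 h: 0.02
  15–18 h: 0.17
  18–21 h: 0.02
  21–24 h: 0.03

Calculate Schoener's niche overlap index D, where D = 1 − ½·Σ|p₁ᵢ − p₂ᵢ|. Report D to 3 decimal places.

Σ|p₁ᵢ − p₂ᵢ| = 0.10 + 0.15 + 0.01 + 0.23 + 0.14 + 0.06 + 0.00 + 0.29 = 0.98
D = 1 − ½ × 0.98 = 1 − 0.490 = 0.51000

0.510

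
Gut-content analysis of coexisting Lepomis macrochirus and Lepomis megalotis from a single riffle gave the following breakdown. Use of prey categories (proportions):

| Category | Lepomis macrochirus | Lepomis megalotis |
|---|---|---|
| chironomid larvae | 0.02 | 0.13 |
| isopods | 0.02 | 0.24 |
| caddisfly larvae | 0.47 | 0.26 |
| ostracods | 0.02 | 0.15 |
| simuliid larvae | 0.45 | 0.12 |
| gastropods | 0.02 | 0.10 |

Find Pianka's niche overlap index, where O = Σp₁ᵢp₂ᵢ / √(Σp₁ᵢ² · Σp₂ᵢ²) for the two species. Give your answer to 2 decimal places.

0.67

Σ p₁ᵢp₂ᵢ = 0.0026 + 0.0048 + 0.1222 + 0.0030 + 0.0540 + 0.0020 = 0.1886
Σp_1ᵢ² = 0.02² + 0.02² + 0.47² + 0.02² + 0.45² + 0.02² = 0.0004 + 0.0004 + 0.2209 + 0.0004 + 0.2025 + 0.0004 = 0.4250
Σp_2ᵢ² = 0.13² + 0.24² + 0.26² + 0.15² + 0.12² + 0.10² = 0.0169 + 0.0576 + 0.0676 + 0.0225 + 0.0144 + 0.0100 = 0.1890
O = 0.1886 / √(0.4250 × 0.1890) = 0.1886 / 0.28342 = 0.6654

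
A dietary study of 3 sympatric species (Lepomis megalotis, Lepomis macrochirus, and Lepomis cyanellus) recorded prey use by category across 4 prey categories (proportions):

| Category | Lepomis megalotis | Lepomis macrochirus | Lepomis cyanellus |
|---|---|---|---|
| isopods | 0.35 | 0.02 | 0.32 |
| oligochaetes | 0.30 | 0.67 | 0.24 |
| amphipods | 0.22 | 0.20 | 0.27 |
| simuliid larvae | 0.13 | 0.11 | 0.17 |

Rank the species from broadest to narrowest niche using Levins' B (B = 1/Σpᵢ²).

Σp_megaᵢ² = 0.35² + 0.30² + 0.22² + 0.13² = 0.1225 + 0.0900 + 0.0484 + 0.0169 = 0.2778
B_mega = 1 / 0.2778 = 3.5997
Σp_macrᵢ² = 0.02² + 0.67² + 0.20² + 0.11² = 0.0004 + 0.4489 + 0.0400 + 0.0121 = 0.5014
B_macr = 1 / 0.5014 = 1.9944
Σp_cyanᵢ² = 0.32² + 0.24² + 0.27² + 0.17² = 0.1024 + 0.0576 + 0.0729 + 0.0289 = 0.2618
B_cyan = 1 / 0.2618 = 3.8197
Ranking by B (broadest → narrowest): Lepomis cyanellus (3.82) > Lepomis megalotis (3.60) > Lepomis macrochirus (1.99)

Lepomis cyanellus > Lepomis megalotis > Lepomis macrochirus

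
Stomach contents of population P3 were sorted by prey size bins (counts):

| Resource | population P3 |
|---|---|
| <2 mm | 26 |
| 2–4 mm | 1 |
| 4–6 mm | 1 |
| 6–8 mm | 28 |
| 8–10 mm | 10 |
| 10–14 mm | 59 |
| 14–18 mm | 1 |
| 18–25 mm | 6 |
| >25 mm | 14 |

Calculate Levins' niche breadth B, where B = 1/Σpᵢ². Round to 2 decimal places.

Proportions for population P3 (n=146): 26/146=0.1781, 1/146=0.0068, 1/146=0.0068, 28/146=0.1918, 10/146=0.0685, 59/146=0.4041, 1/146=0.0068, 6/146=0.0411, 14/146=0.0959
Σpᵢ² = 0.1781² + 0.0068² + 0.0068² + 0.1918² + 0.0685² + 0.4041² + 0.0068² + 0.0411² + 0.0959² = 0.031720 + 0.000046 + 0.000046 + 0.036787 + 0.004692 + 0.163297 + 0.000046 + 0.001689 + 0.009197 = 0.247520
B = 1 / 0.247520 = 4.0401

4.04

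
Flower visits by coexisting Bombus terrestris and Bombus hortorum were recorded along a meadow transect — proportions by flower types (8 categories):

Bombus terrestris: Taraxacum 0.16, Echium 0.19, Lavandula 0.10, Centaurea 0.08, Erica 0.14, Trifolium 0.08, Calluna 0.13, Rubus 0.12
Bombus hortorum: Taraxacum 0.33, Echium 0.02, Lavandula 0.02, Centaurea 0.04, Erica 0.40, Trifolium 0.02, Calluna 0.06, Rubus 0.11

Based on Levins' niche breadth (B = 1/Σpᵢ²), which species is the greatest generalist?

Σp_terrᵢ² = 0.16² + 0.19² + 0.10² + 0.08² + 0.14² + 0.08² + 0.13² + 0.12² = 0.0256 + 0.0361 + 0.0100 + 0.0064 + 0.0196 + 0.0064 + 0.0169 + 0.0144 = 0.1354
B_terr = 1 / 0.1354 = 7.3855
Σp_hortᵢ² = 0.33² + 0.02² + 0.02² + 0.04² + 0.40² + 0.02² + 0.06² + 0.11² = 0.1089 + 0.0004 + 0.0004 + 0.0016 + 0.1600 + 0.0004 + 0.0036 + 0.0121 = 0.2874
B_hort = 1 / 0.2874 = 3.4795
Highest B → broadest niche (most generalist): Bombus terrestris (B = 7.39).

Bombus terrestris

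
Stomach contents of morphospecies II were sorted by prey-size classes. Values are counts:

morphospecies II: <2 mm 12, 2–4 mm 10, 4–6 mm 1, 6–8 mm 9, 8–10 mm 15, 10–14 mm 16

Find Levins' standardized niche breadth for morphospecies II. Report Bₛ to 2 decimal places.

Proportions for morphospecies II (n=63): 12/63=0.1905, 10/63=0.1587, 1/63=0.0159, 9/63=0.1429, 15/63=0.2381, 16/63=0.2540
Σpᵢ² = 0.1905² + 0.1587² + 0.0159² + 0.1429² + 0.2381² + 0.2540² = 0.036290 + 0.025186 + 0.000253 + 0.020420 + 0.056692 + 0.064516 = 0.203357
B = 1 / 0.203357 = 4.9175
Bₛ = (B − 1)/(n − 1) = (4.9175 − 1)/(6 − 1) = 3.9175/5 = 0.7835

0.78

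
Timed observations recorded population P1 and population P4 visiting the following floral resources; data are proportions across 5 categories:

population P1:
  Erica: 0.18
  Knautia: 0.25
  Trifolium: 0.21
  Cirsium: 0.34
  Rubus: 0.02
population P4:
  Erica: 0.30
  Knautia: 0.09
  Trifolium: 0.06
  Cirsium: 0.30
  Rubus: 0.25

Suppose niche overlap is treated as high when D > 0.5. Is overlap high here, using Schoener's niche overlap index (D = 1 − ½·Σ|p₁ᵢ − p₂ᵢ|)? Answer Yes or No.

Σ|p₁ᵢ − p₂ᵢ| = 0.12 + 0.16 + 0.15 + 0.04 + 0.23 = 0.70
D = 1 − ½ × 0.70 = 1 − 0.350 = 0.6500
D = 0.6500 > 0.5 → Yes.

Yes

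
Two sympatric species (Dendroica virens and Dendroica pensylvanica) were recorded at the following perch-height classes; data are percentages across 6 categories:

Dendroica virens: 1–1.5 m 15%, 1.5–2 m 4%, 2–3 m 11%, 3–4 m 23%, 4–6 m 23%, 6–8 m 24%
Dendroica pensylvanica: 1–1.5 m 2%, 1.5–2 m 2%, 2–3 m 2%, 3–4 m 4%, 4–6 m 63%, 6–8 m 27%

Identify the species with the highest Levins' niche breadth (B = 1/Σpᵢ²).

Dendroica virens

Convert percentages to proportions (divide by 100).
Σp_vireᵢ² = 0.15² + 0.04² + 0.11² + 0.23² + 0.23² + 0.24² = 0.0225 + 0.0016 + 0.0121 + 0.0529 + 0.0529 + 0.0576 = 0.1996
B_vire = 1 / 0.1996 = 5.0100
Σp_pensᵢ² = 0.02² + 0.02² + 0.02² + 0.04² + 0.63² + 0.27² = 0.0004 + 0.0004 + 0.0004 + 0.0016 + 0.3969 + 0.0729 = 0.4726
B_pens = 1 / 0.4726 = 2.1160
Highest B → broadest niche (most generalist): Dendroica virens (B = 5.01).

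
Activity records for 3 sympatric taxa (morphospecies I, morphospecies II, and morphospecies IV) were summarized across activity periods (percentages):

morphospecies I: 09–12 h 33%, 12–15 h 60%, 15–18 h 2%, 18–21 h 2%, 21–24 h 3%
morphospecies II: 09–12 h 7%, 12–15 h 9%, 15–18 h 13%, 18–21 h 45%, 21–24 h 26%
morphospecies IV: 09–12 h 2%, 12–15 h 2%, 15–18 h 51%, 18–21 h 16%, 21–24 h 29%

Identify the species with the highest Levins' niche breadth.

morphospecies II

Convert percentages to proportions (divide by 100).
Σp_Iᵢ² = 0.33² + 0.60² + 0.02² + 0.02² + 0.03² = 0.1089 + 0.3600 + 0.0004 + 0.0004 + 0.0009 = 0.4706
B_I = 1 / 0.4706 = 2.1249
Σp_IIᵢ² = 0.07² + 0.09² + 0.13² + 0.45² + 0.26² = 0.0049 + 0.0081 + 0.0169 + 0.2025 + 0.0676 = 0.3000
B_II = 1 / 0.3000 = 3.3333
Σp_IVᵢ² = 0.02² + 0.02² + 0.51² + 0.16² + 0.29² = 0.0004 + 0.0004 + 0.2601 + 0.0256 + 0.0841 = 0.3706
B_IV = 1 / 0.3706 = 2.6983
Highest B → broadest niche (most generalist): morphospecies II (B = 3.33).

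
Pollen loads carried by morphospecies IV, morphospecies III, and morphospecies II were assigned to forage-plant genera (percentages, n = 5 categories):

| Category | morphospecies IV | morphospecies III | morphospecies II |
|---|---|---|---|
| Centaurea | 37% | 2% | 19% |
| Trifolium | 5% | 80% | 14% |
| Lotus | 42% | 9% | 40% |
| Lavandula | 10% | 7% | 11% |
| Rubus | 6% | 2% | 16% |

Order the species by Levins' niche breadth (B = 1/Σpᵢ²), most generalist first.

Convert percentages to proportions (divide by 100).
Σp_IVᵢ² = 0.37² + 0.05² + 0.42² + 0.10² + 0.06² = 0.1369 + 0.0025 + 0.1764 + 0.0100 + 0.0036 = 0.3294
B_IV = 1 / 0.3294 = 3.0358
Σp_IIIᵢ² = 0.02² + 0.80² + 0.09² + 0.07² + 0.02² = 0.0004 + 0.6400 + 0.0081 + 0.0049 + 0.0004 = 0.6538
B_III = 1 / 0.6538 = 1.5295
Σp_IIᵢ² = 0.19² + 0.14² + 0.40² + 0.11² + 0.16² = 0.0361 + 0.0196 + 0.1600 + 0.0121 + 0.0256 = 0.2534
B_II = 1 / 0.2534 = 3.9463
Ranking by B (broadest → narrowest): morphospecies II (3.95) > morphospecies IV (3.04) > morphospecies III (1.53)

morphospecies II > morphospecies IV > morphospecies III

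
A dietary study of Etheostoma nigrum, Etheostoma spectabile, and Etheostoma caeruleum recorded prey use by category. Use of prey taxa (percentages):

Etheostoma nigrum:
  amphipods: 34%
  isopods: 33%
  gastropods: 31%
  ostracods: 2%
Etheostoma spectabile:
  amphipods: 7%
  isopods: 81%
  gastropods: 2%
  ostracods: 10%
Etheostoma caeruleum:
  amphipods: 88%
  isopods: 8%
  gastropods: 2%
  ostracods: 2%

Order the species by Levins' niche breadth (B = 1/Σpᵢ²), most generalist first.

Convert percentages to proportions (divide by 100).
Σp_nigrᵢ² = 0.34² + 0.33² + 0.31² + 0.02² = 0.1156 + 0.1089 + 0.0961 + 0.0004 = 0.3210
B_nigr = 1 / 0.3210 = 3.1153
Σp_specᵢ² = 0.07² + 0.81² + 0.02² + 0.10² = 0.0049 + 0.6561 + 0.0004 + 0.0100 = 0.6714
B_spec = 1 / 0.6714 = 1.4894
Σp_caerᵢ² = 0.88² + 0.08² + 0.02² + 0.02² = 0.7744 + 0.0064 + 0.0004 + 0.0004 = 0.7816
B_caer = 1 / 0.7816 = 1.2794
Ranking by B (broadest → narrowest): Etheostoma nigrum (3.12) > Etheostoma spectabile (1.49) > Etheostoma caeruleum (1.28)

Etheostoma nigrum > Etheostoma spectabile > Etheostoma caeruleum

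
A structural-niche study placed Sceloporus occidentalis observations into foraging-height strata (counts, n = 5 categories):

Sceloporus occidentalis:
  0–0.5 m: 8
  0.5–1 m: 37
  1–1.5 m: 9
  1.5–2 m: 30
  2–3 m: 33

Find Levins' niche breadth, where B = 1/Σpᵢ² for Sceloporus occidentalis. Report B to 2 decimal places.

3.91

Proportions for Sceloporus occidentalis (n=117): 8/117=0.0684, 37/117=0.3162, 9/117=0.0769, 30/117=0.2564, 33/117=0.2821
Σpᵢ² = 0.0684² + 0.3162² + 0.0769² + 0.2564² + 0.2821² = 0.004679 + 0.099982 + 0.005914 + 0.065741 + 0.079580 = 0.255896
B = 1 / 0.255896 = 3.9078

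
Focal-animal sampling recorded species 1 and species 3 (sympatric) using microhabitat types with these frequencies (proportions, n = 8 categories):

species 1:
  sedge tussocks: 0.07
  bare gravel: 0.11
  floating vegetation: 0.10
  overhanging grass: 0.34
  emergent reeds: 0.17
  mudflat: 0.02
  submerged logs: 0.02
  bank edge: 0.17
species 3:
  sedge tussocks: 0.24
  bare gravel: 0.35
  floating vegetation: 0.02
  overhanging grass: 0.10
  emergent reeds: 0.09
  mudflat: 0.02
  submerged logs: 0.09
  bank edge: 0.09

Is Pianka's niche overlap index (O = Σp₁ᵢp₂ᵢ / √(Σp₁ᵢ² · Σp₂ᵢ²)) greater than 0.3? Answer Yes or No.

Yes

Σ p₁ᵢp₂ᵢ = 0.0168 + 0.0385 + 0.0020 + 0.0340 + 0.0153 + 0.0004 + 0.0018 + 0.0153 = 0.1241
Σp_1ᵢ² = 0.07² + 0.11² + 0.10² + 0.34² + 0.17² + 0.02² + 0.02² + 0.17² = 0.0049 + 0.0121 + 0.0100 + 0.1156 + 0.0289 + 0.0004 + 0.0004 + 0.0289 = 0.2012
Σp_2ᵢ² = 0.24² + 0.35² + 0.02² + 0.10² + 0.09² + 0.02² + 0.09² + 0.09² = 0.0576 + 0.1225 + 0.0004 + 0.0100 + 0.0081 + 0.0004 + 0.0081 + 0.0081 = 0.2152
O = 0.1241 / √(0.2012 × 0.2152) = 0.1241 / 0.20808 = 0.5964
O = 0.5964 > 0.3 → Yes.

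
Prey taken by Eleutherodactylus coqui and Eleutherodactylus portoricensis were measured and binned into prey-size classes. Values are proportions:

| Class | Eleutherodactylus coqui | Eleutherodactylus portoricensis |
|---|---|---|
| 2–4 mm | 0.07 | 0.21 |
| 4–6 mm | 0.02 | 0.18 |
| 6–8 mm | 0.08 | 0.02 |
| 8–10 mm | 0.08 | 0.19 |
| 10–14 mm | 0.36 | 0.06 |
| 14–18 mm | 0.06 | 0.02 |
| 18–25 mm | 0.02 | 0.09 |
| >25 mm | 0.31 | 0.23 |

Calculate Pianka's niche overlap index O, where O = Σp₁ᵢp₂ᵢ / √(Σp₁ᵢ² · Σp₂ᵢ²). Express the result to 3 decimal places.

0.624

Σ p₁ᵢp₂ᵢ = 0.0147 + 0.0036 + 0.0016 + 0.0152 + 0.0216 + 0.0012 + 0.0018 + 0.0713 = 0.1310
Σp_1ᵢ² = 0.07² + 0.02² + 0.08² + 0.08² + 0.36² + 0.06² + 0.02² + 0.31² = 0.0049 + 0.0004 + 0.0064 + 0.0064 + 0.1296 + 0.0036 + 0.0004 + 0.0961 = 0.2478
Σp_2ᵢ² = 0.21² + 0.18² + 0.02² + 0.19² + 0.06² + 0.02² + 0.09² + 0.23² = 0.0441 + 0.0324 + 0.0004 + 0.0361 + 0.0036 + 0.0004 + 0.0081 + 0.0529 = 0.1780
O = 0.1310 / √(0.2478 × 0.1780) = 0.1310 / 0.210020 = 0.62375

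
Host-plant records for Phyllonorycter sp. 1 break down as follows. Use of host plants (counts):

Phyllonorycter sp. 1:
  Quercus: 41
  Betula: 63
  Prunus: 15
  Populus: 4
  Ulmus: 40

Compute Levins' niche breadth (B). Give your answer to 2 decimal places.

3.55

Proportions for Phyllonorycter sp. 1 (n=163): 41/163=0.2515, 63/163=0.3865, 15/163=0.0920, 4/163=0.0245, 40/163=0.2454
Σpᵢ² = 0.2515² + 0.3865² + 0.0920² + 0.0245² + 0.2454² = 0.063252 + 0.149382 + 0.008464 + 0.000600 + 0.060221 = 0.281919
B = 1 / 0.281919 = 3.5471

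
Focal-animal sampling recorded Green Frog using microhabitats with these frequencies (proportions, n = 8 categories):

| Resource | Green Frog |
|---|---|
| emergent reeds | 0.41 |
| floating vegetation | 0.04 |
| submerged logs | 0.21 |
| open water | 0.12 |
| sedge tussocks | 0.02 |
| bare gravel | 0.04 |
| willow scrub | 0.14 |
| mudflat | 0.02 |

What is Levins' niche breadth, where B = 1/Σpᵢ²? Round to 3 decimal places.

3.997

Σpᵢ² = 0.41² + 0.04² + 0.21² + 0.12² + 0.02² + 0.04² + 0.14² + 0.02² = 0.1681 + 0.0016 + 0.0441 + 0.0144 + 0.0004 + 0.0016 + 0.0196 + 0.0004 = 0.2502
B = 1 / 0.2502 = 3.99680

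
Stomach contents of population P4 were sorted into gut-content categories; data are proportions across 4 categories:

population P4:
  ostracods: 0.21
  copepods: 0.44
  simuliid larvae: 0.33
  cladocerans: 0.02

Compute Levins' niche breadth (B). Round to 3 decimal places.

Σpᵢ² = 0.21² + 0.44² + 0.33² + 0.02² = 0.0441 + 0.1936 + 0.1089 + 0.0004 = 0.3470
B = 1 / 0.3470 = 2.88184

2.882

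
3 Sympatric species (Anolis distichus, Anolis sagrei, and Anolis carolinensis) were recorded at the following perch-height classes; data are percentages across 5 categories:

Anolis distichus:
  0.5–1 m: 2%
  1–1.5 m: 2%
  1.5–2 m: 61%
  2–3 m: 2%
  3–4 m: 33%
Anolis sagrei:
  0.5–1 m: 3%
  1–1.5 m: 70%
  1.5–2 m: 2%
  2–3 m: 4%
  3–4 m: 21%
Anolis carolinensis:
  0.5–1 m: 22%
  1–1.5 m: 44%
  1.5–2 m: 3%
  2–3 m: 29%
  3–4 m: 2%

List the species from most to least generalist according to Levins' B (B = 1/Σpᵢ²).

Anolis carolinensis > Anolis distichus > Anolis sagrei

Convert percentages to proportions (divide by 100).
Σp_distᵢ² = 0.02² + 0.02² + 0.61² + 0.02² + 0.33² = 0.0004 + 0.0004 + 0.3721 + 0.0004 + 0.1089 = 0.4822
B_dist = 1 / 0.4822 = 2.0738
Σp_sagrᵢ² = 0.03² + 0.70² + 0.02² + 0.04² + 0.21² = 0.0009 + 0.4900 + 0.0004 + 0.0016 + 0.0441 = 0.5370
B_sagr = 1 / 0.5370 = 1.8622
Σp_caroᵢ² = 0.22² + 0.44² + 0.03² + 0.29² + 0.02² = 0.0484 + 0.1936 + 0.0009 + 0.0841 + 0.0004 = 0.3274
B_caro = 1 / 0.3274 = 3.0544
Ranking by B (broadest → narrowest): Anolis carolinensis (3.05) > Anolis distichus (2.07) > Anolis sagrei (1.86)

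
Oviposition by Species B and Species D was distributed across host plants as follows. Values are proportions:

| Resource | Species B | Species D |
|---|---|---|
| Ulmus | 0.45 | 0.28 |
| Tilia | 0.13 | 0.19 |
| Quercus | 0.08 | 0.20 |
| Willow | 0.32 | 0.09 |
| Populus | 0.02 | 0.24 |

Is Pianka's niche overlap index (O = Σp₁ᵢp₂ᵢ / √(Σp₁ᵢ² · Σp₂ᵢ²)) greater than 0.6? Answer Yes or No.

Σ p₁ᵢp₂ᵢ = 0.1260 + 0.0247 + 0.0160 + 0.0288 + 0.0048 = 0.2003
Σp_1ᵢ² = 0.45² + 0.13² + 0.08² + 0.32² + 0.02² = 0.2025 + 0.0169 + 0.0064 + 0.1024 + 0.0004 = 0.3286
Σp_2ᵢ² = 0.28² + 0.19² + 0.20² + 0.09² + 0.24² = 0.0784 + 0.0361 + 0.0400 + 0.0081 + 0.0576 = 0.2202
O = 0.2003 / √(0.3286 × 0.2202) = 0.2003 / 0.26899 = 0.7446
O = 0.7446 > 0.6 → Yes.

Yes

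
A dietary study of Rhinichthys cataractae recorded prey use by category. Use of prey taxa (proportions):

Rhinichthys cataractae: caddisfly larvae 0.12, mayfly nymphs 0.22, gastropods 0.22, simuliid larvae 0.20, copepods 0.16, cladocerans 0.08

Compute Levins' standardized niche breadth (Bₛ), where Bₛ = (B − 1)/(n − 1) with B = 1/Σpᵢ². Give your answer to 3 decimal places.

0.892

Σpᵢ² = 0.12² + 0.22² + 0.22² + 0.20² + 0.16² + 0.08² = 0.0144 + 0.0484 + 0.0484 + 0.0400 + 0.0256 + 0.0064 = 0.1832
B = 1 / 0.1832 = 5.45852
Bₛ = (B − 1)/(n − 1) = (5.45852 − 1)/(6 − 1) = 4.45852/5 = 0.89170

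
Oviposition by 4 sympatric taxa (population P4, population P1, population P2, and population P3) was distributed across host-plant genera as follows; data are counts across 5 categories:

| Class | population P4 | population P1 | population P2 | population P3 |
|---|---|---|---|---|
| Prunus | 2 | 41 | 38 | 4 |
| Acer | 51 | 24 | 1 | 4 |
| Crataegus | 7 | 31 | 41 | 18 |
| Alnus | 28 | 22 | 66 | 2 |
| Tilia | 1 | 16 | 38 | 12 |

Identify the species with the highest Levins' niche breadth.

Proportions for population P4 (n=89): 2/89=0.0225, 51/89=0.5730, 7/89=0.0787, 28/89=0.3146, 1/89=0.0112
Proportions for population P1 (n=134): 41/134=0.3060, 24/134=0.1791, 31/134=0.2313, 22/134=0.1642, 16/134=0.1194
Proportions for population P2 (n=184): 38/184=0.2065, 1/184=0.0054, 41/184=0.2228, 66/184=0.3587, 38/184=0.2065
Proportions for population P3 (n=40): 4/40=0.1000, 4/40=0.1000, 18/40=0.4500, 2/40=0.0500, 12/40=0.3000
Σp_P4ᵢ² = 0.0225² + 0.5730² + 0.0787² + 0.3146² + 0.0112² = 0.000506 + 0.328329 + 0.006194 + 0.098973 + 0.000125 = 0.434127
B_P4 = 1 / 0.434127 = 2.3035
Σp_P1ᵢ² = 0.3060² + 0.1791² + 0.2313² + 0.1642² + 0.1194² = 0.093636 + 0.032077 + 0.053500 + 0.026962 + 0.014256 = 0.220431
B_P1 = 1 / 0.220431 = 4.5366
Σp_P2ᵢ² = 0.2065² + 0.0054² + 0.2228² + 0.3587² + 0.2065² = 0.042642 + 0.000029 + 0.049640 + 0.128666 + 0.042642 = 0.263619
B_P2 = 1 / 0.263619 = 3.7934
Σp_P3ᵢ² = 0.1000² + 0.1000² + 0.4500² + 0.0500² + 0.3000² = 0.010000 + 0.010000 + 0.202500 + 0.002500 + 0.090000 = 0.315000
B_P3 = 1 / 0.315000 = 3.1746
Highest B → broadest niche (most generalist): population P1 (B = 4.54).

population P1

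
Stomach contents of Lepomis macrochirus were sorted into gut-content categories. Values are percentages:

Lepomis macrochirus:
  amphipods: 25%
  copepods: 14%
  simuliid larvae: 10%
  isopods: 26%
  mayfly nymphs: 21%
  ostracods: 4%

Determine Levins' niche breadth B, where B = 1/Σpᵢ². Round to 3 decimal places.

Convert percentages to proportions (divide by 100).
Σpᵢ² = 0.25² + 0.14² + 0.10² + 0.26² + 0.21² + 0.04² = 0.0625 + 0.0196 + 0.0100 + 0.0676 + 0.0441 + 0.0016 = 0.2054
B = 1 / 0.2054 = 4.86855

4.869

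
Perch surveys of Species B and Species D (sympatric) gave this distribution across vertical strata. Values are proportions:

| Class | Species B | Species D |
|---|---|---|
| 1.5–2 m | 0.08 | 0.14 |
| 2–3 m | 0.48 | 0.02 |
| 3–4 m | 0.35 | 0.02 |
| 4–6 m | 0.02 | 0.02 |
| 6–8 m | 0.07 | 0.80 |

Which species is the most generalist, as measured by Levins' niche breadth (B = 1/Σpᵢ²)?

Σp_Bᵢ² = 0.08² + 0.48² + 0.35² + 0.02² + 0.07² = 0.0064 + 0.2304 + 0.1225 + 0.0004 + 0.0049 = 0.3646
B_B = 1 / 0.3646 = 2.7427
Σp_Dᵢ² = 0.14² + 0.02² + 0.02² + 0.02² + 0.80² = 0.0196 + 0.0004 + 0.0004 + 0.0004 + 0.6400 = 0.6608
B_D = 1 / 0.6608 = 1.5133
Highest B → broadest niche (most generalist): Species B (B = 2.74).

Species B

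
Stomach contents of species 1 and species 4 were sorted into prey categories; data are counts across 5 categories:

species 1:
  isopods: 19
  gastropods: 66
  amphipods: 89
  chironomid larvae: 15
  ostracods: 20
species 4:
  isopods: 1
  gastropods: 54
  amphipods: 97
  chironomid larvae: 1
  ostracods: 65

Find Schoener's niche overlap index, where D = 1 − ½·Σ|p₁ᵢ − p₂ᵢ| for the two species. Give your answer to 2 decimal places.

0.78

Proportions for species 1 (n=209): 19/209=0.0909, 66/209=0.3158, 89/209=0.4258, 15/209=0.0718, 20/209=0.0957
Proportions for species 4 (n=218): 1/218=0.0046, 54/218=0.2477, 97/218=0.4450, 1/218=0.0046, 65/218=0.2982
Σ|p₁ᵢ − p₂ᵢ| = 0.0863 + 0.0681 + 0.0192 + 0.0672 + 0.2025 = 0.4433
D = 1 − ½ × 0.4433 = 1 − 0.22165 = 0.77835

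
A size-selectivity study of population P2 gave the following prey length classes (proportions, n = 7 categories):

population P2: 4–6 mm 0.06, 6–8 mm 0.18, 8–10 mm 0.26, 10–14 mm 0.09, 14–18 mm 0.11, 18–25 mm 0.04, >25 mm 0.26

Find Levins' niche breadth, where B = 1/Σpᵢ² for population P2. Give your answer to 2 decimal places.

Σpᵢ² = 0.06² + 0.18² + 0.26² + 0.09² + 0.11² + 0.04² + 0.26² = 0.0036 + 0.0324 + 0.0676 + 0.0081 + 0.0121 + 0.0016 + 0.0676 = 0.1930
B = 1 / 0.1930 = 5.1813

5.18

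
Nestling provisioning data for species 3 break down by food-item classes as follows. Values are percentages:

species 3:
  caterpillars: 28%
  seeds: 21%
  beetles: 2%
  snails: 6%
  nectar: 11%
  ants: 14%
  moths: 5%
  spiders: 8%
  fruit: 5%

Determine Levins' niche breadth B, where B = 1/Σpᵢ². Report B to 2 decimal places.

Convert percentages to proportions (divide by 100).
Σpᵢ² = 0.28² + 0.21² + 0.02² + 0.06² + 0.11² + 0.14² + 0.05² + 0.08² + 0.05² = 0.0784 + 0.0441 + 0.0004 + 0.0036 + 0.0121 + 0.0196 + 0.0025 + 0.0064 + 0.0025 = 0.1696
B = 1 / 0.1696 = 5.8962

5.90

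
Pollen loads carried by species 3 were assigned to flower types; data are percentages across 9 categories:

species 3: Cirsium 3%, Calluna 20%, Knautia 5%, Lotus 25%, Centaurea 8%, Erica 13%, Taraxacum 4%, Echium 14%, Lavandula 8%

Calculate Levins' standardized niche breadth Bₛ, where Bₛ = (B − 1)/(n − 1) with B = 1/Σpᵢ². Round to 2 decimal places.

0.67

Convert percentages to proportions (divide by 100).
Σpᵢ² = 0.03² + 0.20² + 0.05² + 0.25² + 0.08² + 0.13² + 0.04² + 0.14² + 0.08² = 0.0009 + 0.0400 + 0.0025 + 0.0625 + 0.0064 + 0.0169 + 0.0016 + 0.0196 + 0.0064 = 0.1568
B = 1 / 0.1568 = 6.3776
Bₛ = (B − 1)/(n − 1) = (6.3776 − 1)/(9 − 1) = 5.3776/8 = 0.6722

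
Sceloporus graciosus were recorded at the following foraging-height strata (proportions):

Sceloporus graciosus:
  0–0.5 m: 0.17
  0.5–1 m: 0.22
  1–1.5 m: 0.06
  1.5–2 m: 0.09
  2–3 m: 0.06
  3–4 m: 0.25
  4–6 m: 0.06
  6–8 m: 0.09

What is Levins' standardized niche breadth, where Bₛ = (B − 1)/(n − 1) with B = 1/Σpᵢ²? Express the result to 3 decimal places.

Σpᵢ² = 0.17² + 0.22² + 0.06² + 0.09² + 0.06² + 0.25² + 0.06² + 0.09² = 0.0289 + 0.0484 + 0.0036 + 0.0081 + 0.0036 + 0.0625 + 0.0036 + 0.0081 = 0.1668
B = 1 / 0.1668 = 5.99520
Bₛ = (B − 1)/(n − 1) = (5.99520 − 1)/(8 − 1) = 4.99520/7 = 0.71360

0.714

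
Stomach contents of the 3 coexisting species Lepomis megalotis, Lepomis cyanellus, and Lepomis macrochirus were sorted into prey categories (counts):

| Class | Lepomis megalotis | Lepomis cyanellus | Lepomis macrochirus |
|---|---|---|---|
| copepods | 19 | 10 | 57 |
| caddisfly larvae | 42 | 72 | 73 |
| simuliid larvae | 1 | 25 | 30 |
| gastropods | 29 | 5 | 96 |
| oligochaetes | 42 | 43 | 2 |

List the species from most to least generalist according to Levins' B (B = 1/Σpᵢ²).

Lepomis megalotis > Lepomis macrochirus > Lepomis cyanellus

Proportions for Lepomis megalotis (n=133): 19/133=0.1429, 42/133=0.3158, 1/133=0.0075, 29/133=0.2180, 42/133=0.3158
Proportions for Lepomis cyanellus (n=155): 10/155=0.0645, 72/155=0.4645, 25/155=0.1613, 5/155=0.0323, 43/155=0.2774
Proportions for Lepomis macrochirus (n=258): 57/258=0.2209, 73/258=0.2829, 30/258=0.1163, 96/258=0.3721, 2/258=0.0078
Σp_megaᵢ² = 0.1429² + 0.3158² + 0.0075² + 0.2180² + 0.3158² = 0.020420 + 0.099730 + 0.000056 + 0.047524 + 0.099730 = 0.267460
B_mega = 1 / 0.267460 = 3.7389
Σp_cyanᵢ² = 0.0645² + 0.4645² + 0.1613² + 0.0323² + 0.2774² = 0.004160 + 0.215760 + 0.026018 + 0.001043 + 0.076951 = 0.323932
B_cyan = 1 / 0.323932 = 3.0871
Σp_macrᵢ² = 0.2209² + 0.2829² + 0.1163² + 0.3721² + 0.0078² = 0.048797 + 0.080032 + 0.013526 + 0.138458 + 0.000061 = 0.280874
B_macr = 1 / 0.280874 = 3.5603
Ranking by B (broadest → narrowest): Lepomis megalotis (3.74) > Lepomis macrochirus (3.56) > Lepomis cyanellus (3.09)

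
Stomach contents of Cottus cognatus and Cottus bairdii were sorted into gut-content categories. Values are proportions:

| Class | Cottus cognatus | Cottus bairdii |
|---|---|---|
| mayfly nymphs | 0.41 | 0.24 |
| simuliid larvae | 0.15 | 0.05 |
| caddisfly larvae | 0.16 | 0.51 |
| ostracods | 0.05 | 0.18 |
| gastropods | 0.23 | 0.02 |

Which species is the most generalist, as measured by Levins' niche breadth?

Cottus cognatus

Σp_cognᵢ² = 0.41² + 0.15² + 0.16² + 0.05² + 0.23² = 0.1681 + 0.0225 + 0.0256 + 0.0025 + 0.0529 = 0.2716
B_cogn = 1 / 0.2716 = 3.6819
Σp_bairᵢ² = 0.24² + 0.05² + 0.51² + 0.18² + 0.02² = 0.0576 + 0.0025 + 0.2601 + 0.0324 + 0.0004 = 0.3530
B_bair = 1 / 0.3530 = 2.8329
Highest B → broadest niche (most generalist): Cottus cognatus (B = 3.68).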